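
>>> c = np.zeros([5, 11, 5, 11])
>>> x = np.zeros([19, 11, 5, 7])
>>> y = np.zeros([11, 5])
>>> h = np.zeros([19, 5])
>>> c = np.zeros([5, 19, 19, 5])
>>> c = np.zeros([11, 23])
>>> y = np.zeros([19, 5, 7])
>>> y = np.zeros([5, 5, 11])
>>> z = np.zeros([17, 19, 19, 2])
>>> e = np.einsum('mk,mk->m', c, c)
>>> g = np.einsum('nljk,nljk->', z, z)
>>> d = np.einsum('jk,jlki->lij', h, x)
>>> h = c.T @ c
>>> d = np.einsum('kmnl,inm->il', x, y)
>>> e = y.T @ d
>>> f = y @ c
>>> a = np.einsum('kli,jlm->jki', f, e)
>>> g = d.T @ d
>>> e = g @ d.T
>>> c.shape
(11, 23)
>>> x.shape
(19, 11, 5, 7)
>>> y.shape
(5, 5, 11)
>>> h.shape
(23, 23)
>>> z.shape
(17, 19, 19, 2)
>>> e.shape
(7, 5)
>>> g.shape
(7, 7)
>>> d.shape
(5, 7)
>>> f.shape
(5, 5, 23)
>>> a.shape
(11, 5, 23)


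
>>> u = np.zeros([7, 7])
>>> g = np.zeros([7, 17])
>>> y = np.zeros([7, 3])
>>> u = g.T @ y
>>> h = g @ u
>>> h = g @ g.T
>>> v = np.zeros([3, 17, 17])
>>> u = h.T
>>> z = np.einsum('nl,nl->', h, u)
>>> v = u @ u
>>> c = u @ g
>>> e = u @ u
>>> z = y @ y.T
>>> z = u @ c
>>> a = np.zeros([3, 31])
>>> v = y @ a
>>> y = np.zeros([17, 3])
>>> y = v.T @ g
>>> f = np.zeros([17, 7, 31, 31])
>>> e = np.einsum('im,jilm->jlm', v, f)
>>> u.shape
(7, 7)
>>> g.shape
(7, 17)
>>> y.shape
(31, 17)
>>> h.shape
(7, 7)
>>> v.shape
(7, 31)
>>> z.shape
(7, 17)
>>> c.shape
(7, 17)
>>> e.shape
(17, 31, 31)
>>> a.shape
(3, 31)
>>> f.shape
(17, 7, 31, 31)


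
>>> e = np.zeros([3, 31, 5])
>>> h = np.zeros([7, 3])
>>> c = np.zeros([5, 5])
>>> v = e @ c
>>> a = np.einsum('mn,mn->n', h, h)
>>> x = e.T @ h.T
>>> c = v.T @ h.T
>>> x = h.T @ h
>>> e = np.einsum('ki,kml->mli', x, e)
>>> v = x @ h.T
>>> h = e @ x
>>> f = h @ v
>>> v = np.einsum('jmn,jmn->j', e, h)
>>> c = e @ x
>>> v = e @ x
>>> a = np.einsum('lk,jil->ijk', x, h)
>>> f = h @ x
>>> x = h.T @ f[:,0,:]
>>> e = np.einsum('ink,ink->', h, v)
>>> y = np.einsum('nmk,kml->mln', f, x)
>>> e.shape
()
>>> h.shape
(31, 5, 3)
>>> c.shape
(31, 5, 3)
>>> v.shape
(31, 5, 3)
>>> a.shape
(5, 31, 3)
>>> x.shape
(3, 5, 3)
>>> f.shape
(31, 5, 3)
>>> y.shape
(5, 3, 31)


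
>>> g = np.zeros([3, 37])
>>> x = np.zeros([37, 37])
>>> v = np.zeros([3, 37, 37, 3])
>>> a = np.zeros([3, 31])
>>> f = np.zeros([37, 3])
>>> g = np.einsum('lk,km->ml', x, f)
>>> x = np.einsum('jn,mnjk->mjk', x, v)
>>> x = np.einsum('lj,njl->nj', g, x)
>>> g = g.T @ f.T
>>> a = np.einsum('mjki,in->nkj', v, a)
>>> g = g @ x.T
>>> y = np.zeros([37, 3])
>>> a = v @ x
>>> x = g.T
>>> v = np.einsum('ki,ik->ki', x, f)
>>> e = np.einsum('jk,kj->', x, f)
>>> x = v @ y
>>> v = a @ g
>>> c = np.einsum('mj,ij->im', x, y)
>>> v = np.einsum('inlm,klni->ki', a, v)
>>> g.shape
(37, 3)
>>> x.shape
(3, 3)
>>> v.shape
(3, 3)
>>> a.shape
(3, 37, 37, 37)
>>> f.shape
(37, 3)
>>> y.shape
(37, 3)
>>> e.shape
()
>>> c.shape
(37, 3)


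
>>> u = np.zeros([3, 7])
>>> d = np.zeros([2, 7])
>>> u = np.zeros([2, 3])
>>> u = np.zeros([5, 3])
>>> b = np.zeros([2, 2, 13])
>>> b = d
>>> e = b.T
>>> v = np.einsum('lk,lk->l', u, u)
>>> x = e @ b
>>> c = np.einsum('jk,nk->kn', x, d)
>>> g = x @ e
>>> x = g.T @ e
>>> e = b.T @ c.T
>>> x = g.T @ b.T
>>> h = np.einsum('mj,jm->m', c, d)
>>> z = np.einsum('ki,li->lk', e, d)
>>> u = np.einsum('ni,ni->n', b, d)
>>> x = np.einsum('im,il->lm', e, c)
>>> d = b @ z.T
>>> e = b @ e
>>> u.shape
(2,)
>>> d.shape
(2, 2)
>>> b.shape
(2, 7)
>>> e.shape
(2, 7)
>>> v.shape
(5,)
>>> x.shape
(2, 7)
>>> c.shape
(7, 2)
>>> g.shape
(7, 2)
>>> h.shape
(7,)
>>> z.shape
(2, 7)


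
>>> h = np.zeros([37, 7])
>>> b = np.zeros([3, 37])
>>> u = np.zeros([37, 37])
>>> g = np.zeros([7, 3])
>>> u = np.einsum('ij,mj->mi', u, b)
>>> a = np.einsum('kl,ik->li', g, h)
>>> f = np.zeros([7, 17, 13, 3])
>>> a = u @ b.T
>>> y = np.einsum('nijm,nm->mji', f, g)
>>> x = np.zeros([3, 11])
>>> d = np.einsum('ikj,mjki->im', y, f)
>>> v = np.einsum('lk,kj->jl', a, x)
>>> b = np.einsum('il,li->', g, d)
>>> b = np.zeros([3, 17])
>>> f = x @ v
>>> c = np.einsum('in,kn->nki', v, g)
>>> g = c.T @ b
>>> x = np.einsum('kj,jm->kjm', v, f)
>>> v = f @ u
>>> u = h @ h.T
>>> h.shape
(37, 7)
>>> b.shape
(3, 17)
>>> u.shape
(37, 37)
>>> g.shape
(11, 7, 17)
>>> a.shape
(3, 3)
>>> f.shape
(3, 3)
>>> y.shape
(3, 13, 17)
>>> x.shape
(11, 3, 3)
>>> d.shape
(3, 7)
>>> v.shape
(3, 37)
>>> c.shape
(3, 7, 11)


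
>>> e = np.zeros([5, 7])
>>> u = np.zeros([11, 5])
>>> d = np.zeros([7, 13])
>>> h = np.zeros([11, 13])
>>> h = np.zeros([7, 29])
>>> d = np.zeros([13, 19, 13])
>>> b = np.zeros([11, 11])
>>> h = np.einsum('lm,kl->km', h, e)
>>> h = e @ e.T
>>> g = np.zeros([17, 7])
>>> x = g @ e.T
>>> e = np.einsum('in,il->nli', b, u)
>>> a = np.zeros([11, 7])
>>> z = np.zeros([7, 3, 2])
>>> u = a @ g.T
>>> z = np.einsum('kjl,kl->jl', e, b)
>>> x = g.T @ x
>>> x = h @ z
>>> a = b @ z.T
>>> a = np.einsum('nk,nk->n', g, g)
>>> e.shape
(11, 5, 11)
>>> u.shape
(11, 17)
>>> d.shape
(13, 19, 13)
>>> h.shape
(5, 5)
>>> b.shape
(11, 11)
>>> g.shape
(17, 7)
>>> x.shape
(5, 11)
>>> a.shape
(17,)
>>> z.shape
(5, 11)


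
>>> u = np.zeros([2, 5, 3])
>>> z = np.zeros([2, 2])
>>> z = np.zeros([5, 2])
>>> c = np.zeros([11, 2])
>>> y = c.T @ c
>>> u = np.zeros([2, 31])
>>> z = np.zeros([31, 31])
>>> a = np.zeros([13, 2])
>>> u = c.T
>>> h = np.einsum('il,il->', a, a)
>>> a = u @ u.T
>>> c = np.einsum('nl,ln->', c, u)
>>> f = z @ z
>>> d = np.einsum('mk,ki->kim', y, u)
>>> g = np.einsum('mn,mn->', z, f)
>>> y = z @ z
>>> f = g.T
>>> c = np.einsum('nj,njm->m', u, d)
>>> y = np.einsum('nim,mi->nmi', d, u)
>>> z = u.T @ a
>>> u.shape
(2, 11)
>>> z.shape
(11, 2)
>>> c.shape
(2,)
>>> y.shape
(2, 2, 11)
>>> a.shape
(2, 2)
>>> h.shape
()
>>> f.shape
()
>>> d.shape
(2, 11, 2)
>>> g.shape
()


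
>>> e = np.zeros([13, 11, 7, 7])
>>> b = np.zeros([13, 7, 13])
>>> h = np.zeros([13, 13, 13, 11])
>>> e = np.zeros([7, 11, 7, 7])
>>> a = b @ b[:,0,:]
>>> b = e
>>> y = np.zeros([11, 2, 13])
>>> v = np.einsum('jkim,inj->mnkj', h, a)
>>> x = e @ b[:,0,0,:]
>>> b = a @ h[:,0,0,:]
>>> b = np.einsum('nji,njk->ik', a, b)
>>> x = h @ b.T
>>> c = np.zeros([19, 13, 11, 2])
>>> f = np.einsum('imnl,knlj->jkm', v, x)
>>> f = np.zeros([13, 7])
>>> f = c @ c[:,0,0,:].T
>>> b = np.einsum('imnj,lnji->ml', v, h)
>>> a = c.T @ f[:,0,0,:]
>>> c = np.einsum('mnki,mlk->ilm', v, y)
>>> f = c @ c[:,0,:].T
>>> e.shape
(7, 11, 7, 7)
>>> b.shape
(7, 13)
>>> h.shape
(13, 13, 13, 11)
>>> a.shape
(2, 11, 13, 19)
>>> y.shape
(11, 2, 13)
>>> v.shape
(11, 7, 13, 13)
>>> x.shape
(13, 13, 13, 13)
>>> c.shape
(13, 2, 11)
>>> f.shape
(13, 2, 13)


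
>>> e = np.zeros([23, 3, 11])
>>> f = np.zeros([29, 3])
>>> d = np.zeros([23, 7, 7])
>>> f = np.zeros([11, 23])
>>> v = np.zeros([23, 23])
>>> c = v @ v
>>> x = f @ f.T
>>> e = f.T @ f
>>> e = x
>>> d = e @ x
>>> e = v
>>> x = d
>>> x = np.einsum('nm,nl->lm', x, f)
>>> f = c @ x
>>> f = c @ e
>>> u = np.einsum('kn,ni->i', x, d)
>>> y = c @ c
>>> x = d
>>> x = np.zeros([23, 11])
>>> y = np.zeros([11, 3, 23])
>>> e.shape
(23, 23)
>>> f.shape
(23, 23)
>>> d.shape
(11, 11)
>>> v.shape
(23, 23)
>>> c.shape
(23, 23)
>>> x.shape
(23, 11)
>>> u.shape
(11,)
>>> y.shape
(11, 3, 23)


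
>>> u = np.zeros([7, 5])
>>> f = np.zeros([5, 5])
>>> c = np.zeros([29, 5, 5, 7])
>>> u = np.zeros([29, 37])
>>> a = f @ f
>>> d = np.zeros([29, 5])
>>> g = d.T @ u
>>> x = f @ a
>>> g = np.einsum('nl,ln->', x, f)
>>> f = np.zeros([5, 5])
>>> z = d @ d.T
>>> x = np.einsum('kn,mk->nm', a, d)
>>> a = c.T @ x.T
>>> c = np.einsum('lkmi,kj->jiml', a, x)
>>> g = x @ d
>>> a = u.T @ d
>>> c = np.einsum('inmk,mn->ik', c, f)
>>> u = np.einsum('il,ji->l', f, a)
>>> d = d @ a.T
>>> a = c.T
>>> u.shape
(5,)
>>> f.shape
(5, 5)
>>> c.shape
(29, 7)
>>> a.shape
(7, 29)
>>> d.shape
(29, 37)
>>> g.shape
(5, 5)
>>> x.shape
(5, 29)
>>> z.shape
(29, 29)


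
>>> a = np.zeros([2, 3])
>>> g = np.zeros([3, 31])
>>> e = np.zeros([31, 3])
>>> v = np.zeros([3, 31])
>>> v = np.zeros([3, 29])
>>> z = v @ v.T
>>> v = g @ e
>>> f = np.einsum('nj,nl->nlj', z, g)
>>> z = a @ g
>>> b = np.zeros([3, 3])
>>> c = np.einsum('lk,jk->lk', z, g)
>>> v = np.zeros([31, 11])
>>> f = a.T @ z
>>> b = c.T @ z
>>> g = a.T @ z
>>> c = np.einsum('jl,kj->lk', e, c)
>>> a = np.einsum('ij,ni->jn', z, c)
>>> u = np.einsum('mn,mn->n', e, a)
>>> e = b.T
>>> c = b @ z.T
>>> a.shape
(31, 3)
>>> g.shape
(3, 31)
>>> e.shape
(31, 31)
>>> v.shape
(31, 11)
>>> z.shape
(2, 31)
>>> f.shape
(3, 31)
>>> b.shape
(31, 31)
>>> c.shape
(31, 2)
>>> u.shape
(3,)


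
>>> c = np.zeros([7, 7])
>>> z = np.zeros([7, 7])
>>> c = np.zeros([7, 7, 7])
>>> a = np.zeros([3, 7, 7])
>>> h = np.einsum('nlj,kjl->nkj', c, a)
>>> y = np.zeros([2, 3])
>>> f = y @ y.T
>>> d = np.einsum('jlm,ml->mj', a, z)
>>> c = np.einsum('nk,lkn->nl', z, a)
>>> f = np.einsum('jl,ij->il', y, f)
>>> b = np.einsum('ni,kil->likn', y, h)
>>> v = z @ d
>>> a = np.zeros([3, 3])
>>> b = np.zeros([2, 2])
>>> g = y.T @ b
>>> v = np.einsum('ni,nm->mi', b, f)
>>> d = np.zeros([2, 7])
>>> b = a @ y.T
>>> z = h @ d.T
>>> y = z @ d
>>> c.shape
(7, 3)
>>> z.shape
(7, 3, 2)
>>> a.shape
(3, 3)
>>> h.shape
(7, 3, 7)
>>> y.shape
(7, 3, 7)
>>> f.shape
(2, 3)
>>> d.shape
(2, 7)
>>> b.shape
(3, 2)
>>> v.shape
(3, 2)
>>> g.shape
(3, 2)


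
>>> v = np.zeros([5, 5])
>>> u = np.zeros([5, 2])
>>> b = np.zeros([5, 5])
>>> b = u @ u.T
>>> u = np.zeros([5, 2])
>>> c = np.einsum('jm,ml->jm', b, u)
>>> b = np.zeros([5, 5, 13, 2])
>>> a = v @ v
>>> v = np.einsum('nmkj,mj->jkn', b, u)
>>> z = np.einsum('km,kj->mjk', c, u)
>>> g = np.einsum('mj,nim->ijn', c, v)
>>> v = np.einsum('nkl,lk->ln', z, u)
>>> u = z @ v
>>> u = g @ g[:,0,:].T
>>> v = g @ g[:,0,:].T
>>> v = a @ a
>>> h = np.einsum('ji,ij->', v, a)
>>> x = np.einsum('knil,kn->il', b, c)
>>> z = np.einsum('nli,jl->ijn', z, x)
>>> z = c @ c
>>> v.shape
(5, 5)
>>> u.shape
(13, 5, 13)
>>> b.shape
(5, 5, 13, 2)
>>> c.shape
(5, 5)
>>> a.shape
(5, 5)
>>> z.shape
(5, 5)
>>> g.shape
(13, 5, 2)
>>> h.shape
()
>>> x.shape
(13, 2)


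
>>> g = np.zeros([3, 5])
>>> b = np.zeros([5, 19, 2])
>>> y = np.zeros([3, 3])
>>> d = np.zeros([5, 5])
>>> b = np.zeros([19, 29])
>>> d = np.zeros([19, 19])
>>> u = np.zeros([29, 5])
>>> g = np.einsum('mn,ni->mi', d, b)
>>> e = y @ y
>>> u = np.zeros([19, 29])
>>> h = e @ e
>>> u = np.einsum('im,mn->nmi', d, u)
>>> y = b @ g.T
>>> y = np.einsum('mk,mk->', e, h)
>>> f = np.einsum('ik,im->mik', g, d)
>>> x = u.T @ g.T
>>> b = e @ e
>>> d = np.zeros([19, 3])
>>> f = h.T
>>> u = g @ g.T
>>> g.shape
(19, 29)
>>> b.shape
(3, 3)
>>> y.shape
()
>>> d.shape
(19, 3)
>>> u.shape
(19, 19)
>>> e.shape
(3, 3)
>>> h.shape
(3, 3)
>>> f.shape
(3, 3)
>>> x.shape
(19, 19, 19)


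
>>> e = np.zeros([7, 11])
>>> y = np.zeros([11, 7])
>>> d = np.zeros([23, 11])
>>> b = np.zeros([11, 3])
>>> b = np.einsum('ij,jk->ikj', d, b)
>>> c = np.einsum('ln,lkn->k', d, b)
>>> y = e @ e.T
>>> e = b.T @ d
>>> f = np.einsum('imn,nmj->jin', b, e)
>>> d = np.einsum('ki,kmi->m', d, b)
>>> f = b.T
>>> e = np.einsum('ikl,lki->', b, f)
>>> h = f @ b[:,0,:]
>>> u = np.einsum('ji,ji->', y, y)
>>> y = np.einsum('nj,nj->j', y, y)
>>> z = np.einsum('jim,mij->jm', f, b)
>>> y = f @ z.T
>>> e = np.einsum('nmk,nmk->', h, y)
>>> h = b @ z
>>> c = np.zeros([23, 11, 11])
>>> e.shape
()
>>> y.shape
(11, 3, 11)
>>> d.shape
(3,)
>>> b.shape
(23, 3, 11)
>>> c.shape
(23, 11, 11)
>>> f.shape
(11, 3, 23)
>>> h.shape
(23, 3, 23)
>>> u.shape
()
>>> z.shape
(11, 23)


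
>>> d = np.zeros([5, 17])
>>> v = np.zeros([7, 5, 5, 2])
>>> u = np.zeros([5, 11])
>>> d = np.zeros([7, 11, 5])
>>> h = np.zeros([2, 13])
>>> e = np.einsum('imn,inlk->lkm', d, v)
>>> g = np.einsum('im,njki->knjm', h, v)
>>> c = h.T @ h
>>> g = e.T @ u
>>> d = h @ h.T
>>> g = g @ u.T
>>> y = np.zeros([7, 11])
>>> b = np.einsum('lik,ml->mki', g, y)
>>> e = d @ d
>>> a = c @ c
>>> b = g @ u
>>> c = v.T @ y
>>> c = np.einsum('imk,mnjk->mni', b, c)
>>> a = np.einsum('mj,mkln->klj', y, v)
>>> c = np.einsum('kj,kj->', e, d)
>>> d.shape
(2, 2)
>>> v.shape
(7, 5, 5, 2)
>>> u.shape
(5, 11)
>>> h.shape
(2, 13)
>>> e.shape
(2, 2)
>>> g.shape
(11, 2, 5)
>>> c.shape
()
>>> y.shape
(7, 11)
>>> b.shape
(11, 2, 11)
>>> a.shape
(5, 5, 11)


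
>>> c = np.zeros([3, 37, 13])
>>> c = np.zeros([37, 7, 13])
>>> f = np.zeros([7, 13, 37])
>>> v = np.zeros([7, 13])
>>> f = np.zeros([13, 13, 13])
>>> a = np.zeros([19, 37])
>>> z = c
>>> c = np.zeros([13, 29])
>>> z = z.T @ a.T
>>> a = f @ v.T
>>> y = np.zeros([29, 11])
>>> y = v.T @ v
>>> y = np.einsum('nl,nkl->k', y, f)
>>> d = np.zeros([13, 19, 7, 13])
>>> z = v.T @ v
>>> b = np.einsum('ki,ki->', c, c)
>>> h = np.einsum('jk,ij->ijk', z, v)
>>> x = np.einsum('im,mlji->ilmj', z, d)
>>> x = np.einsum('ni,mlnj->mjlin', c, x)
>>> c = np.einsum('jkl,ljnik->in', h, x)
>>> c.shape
(29, 19)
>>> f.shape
(13, 13, 13)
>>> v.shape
(7, 13)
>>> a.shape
(13, 13, 7)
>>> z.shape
(13, 13)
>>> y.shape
(13,)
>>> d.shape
(13, 19, 7, 13)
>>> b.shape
()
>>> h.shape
(7, 13, 13)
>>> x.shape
(13, 7, 19, 29, 13)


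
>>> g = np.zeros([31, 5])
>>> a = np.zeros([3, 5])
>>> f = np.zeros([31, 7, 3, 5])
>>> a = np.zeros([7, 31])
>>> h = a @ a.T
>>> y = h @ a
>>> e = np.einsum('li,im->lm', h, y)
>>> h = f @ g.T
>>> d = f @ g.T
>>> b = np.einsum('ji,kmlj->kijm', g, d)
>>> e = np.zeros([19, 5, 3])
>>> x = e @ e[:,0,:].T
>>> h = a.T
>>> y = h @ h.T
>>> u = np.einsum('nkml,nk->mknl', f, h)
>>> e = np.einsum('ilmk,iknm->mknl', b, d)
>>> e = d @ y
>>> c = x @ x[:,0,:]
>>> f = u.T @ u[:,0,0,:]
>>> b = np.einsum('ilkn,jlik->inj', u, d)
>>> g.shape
(31, 5)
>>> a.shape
(7, 31)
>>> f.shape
(5, 31, 7, 5)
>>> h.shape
(31, 7)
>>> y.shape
(31, 31)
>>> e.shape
(31, 7, 3, 31)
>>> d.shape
(31, 7, 3, 31)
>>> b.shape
(3, 5, 31)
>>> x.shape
(19, 5, 19)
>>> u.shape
(3, 7, 31, 5)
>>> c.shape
(19, 5, 19)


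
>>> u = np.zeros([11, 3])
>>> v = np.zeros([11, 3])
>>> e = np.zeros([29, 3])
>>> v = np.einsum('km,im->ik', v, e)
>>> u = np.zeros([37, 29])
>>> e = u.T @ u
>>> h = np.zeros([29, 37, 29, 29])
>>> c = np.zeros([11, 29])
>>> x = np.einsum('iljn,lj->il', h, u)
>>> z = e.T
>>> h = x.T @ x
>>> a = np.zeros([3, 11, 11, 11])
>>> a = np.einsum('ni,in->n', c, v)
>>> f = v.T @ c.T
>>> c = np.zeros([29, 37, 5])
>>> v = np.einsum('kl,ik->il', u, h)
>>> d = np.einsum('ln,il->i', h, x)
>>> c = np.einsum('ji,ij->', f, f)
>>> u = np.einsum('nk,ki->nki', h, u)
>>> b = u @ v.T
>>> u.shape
(37, 37, 29)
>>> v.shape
(37, 29)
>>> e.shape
(29, 29)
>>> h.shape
(37, 37)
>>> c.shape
()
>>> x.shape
(29, 37)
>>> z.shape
(29, 29)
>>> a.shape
(11,)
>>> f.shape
(11, 11)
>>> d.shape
(29,)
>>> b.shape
(37, 37, 37)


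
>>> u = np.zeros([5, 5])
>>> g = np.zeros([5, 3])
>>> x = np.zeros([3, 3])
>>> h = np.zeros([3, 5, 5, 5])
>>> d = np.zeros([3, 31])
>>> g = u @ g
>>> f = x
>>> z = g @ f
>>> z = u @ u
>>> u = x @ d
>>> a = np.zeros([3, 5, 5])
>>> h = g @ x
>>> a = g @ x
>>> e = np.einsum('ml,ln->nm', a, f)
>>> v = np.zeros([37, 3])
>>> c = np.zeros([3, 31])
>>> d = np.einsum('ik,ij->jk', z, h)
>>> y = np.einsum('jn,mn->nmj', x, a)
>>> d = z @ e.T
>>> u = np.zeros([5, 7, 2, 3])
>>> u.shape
(5, 7, 2, 3)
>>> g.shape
(5, 3)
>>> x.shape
(3, 3)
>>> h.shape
(5, 3)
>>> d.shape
(5, 3)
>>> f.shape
(3, 3)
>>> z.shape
(5, 5)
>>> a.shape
(5, 3)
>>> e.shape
(3, 5)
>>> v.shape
(37, 3)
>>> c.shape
(3, 31)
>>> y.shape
(3, 5, 3)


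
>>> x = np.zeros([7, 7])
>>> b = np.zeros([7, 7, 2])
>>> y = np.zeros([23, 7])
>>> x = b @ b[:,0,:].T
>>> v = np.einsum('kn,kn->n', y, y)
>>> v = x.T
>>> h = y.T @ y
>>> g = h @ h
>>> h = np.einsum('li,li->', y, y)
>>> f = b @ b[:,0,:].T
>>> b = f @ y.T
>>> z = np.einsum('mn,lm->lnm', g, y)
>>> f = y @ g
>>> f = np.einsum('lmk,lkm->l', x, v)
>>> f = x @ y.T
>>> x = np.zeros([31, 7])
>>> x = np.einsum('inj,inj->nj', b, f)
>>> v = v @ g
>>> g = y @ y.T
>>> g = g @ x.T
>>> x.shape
(7, 23)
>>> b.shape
(7, 7, 23)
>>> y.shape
(23, 7)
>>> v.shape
(7, 7, 7)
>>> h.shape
()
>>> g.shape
(23, 7)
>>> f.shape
(7, 7, 23)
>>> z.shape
(23, 7, 7)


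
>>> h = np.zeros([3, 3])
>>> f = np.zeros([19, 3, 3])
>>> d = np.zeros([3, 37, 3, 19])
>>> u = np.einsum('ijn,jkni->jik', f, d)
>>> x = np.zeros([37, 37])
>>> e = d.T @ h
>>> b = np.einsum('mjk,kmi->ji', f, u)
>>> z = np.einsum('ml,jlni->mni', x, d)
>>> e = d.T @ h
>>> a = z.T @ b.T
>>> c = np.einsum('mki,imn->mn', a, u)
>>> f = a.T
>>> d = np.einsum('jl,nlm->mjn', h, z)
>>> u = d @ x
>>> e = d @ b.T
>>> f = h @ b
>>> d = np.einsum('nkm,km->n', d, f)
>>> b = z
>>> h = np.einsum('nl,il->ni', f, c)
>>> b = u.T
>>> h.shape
(3, 19)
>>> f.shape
(3, 37)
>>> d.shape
(19,)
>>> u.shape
(19, 3, 37)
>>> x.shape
(37, 37)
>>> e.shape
(19, 3, 3)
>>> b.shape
(37, 3, 19)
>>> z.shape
(37, 3, 19)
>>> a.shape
(19, 3, 3)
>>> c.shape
(19, 37)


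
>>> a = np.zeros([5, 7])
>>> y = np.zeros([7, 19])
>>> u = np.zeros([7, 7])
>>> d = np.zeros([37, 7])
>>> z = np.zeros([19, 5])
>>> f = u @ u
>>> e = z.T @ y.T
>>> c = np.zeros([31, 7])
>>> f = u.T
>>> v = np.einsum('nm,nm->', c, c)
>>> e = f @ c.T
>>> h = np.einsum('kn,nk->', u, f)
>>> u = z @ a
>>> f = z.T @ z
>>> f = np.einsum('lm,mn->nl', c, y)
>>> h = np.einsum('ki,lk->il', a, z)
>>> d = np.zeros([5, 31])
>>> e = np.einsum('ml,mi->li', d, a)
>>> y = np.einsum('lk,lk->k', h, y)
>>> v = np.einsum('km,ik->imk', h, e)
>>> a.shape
(5, 7)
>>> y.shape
(19,)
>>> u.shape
(19, 7)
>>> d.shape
(5, 31)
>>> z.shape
(19, 5)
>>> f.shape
(19, 31)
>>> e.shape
(31, 7)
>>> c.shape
(31, 7)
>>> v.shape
(31, 19, 7)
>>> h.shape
(7, 19)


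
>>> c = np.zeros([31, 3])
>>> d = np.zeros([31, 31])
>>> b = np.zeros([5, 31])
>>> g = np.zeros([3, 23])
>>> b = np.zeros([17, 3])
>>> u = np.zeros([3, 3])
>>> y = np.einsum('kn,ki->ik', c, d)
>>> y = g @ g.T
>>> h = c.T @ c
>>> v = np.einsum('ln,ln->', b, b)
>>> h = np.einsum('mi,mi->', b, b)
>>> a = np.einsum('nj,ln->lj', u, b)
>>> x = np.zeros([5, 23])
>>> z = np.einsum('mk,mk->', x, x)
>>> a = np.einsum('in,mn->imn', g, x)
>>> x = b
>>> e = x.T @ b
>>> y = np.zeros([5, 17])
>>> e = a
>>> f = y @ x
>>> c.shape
(31, 3)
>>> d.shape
(31, 31)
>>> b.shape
(17, 3)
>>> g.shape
(3, 23)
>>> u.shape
(3, 3)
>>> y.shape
(5, 17)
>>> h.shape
()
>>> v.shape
()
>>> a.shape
(3, 5, 23)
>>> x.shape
(17, 3)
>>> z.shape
()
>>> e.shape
(3, 5, 23)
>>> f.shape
(5, 3)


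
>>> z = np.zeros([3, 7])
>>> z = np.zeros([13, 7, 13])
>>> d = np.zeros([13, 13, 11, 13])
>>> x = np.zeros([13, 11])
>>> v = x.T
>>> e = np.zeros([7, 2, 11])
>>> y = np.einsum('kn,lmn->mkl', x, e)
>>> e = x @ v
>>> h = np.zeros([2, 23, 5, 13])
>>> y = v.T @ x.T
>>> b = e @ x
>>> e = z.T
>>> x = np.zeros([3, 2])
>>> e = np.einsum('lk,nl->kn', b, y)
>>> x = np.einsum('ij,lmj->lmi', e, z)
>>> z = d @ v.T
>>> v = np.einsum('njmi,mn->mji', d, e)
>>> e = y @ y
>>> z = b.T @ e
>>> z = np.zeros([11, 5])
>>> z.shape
(11, 5)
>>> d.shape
(13, 13, 11, 13)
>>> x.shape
(13, 7, 11)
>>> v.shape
(11, 13, 13)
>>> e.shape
(13, 13)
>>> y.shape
(13, 13)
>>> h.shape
(2, 23, 5, 13)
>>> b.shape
(13, 11)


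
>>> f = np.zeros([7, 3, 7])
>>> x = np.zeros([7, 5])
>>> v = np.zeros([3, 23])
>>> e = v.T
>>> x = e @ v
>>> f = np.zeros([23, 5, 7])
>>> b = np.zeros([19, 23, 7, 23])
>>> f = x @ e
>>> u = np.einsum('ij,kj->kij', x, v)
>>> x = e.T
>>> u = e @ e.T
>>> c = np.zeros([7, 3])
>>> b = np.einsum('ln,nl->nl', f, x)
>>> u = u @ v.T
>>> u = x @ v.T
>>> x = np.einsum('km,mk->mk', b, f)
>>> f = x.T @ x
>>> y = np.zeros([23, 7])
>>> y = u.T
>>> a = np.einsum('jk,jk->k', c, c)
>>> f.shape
(3, 3)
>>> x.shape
(23, 3)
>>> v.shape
(3, 23)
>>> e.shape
(23, 3)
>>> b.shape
(3, 23)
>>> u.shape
(3, 3)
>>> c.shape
(7, 3)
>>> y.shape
(3, 3)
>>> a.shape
(3,)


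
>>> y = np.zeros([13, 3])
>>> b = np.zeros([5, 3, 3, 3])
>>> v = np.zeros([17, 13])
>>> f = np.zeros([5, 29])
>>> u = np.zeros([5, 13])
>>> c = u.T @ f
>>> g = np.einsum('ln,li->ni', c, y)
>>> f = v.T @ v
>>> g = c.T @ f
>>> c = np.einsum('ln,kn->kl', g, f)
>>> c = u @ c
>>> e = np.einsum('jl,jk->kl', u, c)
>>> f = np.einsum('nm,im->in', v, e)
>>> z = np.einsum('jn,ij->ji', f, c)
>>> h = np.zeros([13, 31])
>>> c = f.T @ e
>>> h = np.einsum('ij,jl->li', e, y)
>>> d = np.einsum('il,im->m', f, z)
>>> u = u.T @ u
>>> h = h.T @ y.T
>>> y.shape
(13, 3)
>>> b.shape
(5, 3, 3, 3)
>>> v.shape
(17, 13)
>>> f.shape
(29, 17)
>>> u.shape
(13, 13)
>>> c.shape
(17, 13)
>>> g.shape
(29, 13)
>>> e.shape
(29, 13)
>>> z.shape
(29, 5)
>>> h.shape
(29, 13)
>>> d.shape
(5,)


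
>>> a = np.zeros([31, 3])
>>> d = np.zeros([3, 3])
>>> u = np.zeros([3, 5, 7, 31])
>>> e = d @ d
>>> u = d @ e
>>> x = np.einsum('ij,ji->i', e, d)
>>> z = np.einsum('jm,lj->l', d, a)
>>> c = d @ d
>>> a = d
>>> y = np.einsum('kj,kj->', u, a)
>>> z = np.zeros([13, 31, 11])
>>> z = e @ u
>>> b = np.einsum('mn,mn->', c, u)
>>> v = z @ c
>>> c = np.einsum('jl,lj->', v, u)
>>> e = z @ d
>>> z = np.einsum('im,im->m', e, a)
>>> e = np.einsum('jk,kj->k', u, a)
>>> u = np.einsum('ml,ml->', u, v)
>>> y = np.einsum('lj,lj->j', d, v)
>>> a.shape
(3, 3)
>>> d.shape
(3, 3)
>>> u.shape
()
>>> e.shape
(3,)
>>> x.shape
(3,)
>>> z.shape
(3,)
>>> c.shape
()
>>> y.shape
(3,)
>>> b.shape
()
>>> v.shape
(3, 3)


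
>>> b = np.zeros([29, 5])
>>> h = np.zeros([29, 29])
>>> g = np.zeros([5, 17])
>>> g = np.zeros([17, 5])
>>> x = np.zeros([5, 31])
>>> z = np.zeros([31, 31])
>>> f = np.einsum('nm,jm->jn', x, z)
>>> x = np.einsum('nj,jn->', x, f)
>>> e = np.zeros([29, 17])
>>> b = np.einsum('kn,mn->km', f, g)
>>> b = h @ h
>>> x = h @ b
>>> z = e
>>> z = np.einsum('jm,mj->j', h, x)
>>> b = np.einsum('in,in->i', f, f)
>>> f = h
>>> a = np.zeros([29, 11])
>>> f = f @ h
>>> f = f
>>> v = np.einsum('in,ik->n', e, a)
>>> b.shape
(31,)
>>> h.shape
(29, 29)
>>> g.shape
(17, 5)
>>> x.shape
(29, 29)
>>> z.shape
(29,)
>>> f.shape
(29, 29)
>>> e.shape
(29, 17)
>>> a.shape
(29, 11)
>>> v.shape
(17,)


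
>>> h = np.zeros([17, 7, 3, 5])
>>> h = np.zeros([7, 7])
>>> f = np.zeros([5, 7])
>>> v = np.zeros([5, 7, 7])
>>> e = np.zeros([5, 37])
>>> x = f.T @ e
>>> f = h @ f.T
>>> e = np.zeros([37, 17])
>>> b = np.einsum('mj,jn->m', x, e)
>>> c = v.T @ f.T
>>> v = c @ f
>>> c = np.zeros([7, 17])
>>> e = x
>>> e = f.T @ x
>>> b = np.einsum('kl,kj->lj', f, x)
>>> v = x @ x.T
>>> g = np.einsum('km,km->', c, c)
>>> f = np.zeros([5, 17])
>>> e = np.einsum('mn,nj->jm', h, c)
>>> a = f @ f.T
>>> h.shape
(7, 7)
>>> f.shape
(5, 17)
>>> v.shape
(7, 7)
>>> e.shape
(17, 7)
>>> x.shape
(7, 37)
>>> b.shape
(5, 37)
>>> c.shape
(7, 17)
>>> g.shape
()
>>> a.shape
(5, 5)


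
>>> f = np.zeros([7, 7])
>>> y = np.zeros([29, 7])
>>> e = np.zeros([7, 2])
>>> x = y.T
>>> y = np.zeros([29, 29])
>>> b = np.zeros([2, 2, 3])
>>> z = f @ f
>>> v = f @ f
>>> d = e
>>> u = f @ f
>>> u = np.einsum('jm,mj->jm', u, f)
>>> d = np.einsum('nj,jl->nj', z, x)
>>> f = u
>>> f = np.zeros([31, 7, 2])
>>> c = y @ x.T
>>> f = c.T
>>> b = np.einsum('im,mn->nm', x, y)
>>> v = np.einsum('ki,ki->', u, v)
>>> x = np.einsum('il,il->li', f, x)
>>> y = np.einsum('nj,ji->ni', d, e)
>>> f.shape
(7, 29)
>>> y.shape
(7, 2)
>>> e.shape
(7, 2)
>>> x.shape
(29, 7)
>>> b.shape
(29, 29)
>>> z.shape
(7, 7)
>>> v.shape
()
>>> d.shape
(7, 7)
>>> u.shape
(7, 7)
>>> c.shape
(29, 7)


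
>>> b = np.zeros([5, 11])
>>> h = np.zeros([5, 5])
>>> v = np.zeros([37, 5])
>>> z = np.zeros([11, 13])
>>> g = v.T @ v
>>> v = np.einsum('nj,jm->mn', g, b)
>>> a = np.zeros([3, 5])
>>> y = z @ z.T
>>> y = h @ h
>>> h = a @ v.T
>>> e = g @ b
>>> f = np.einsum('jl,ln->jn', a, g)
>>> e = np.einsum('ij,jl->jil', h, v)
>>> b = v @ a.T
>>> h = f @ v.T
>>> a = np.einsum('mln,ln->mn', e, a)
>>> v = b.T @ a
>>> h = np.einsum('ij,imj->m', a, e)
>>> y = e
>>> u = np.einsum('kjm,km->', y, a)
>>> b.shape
(11, 3)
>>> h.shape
(3,)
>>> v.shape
(3, 5)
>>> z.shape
(11, 13)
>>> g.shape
(5, 5)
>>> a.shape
(11, 5)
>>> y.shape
(11, 3, 5)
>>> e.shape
(11, 3, 5)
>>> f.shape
(3, 5)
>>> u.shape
()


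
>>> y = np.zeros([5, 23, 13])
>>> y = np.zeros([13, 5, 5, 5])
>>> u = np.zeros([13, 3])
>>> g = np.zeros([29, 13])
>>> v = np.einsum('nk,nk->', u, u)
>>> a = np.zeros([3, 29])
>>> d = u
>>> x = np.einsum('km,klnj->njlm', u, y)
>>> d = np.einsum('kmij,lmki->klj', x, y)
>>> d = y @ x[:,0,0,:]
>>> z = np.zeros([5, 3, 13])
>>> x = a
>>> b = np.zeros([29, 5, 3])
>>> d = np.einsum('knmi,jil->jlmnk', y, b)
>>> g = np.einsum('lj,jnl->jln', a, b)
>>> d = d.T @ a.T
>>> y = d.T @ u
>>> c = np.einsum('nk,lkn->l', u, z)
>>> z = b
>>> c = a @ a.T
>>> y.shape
(3, 3, 5, 5, 3)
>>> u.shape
(13, 3)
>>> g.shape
(29, 3, 5)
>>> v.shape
()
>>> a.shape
(3, 29)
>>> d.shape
(13, 5, 5, 3, 3)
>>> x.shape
(3, 29)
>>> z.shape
(29, 5, 3)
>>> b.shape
(29, 5, 3)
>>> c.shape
(3, 3)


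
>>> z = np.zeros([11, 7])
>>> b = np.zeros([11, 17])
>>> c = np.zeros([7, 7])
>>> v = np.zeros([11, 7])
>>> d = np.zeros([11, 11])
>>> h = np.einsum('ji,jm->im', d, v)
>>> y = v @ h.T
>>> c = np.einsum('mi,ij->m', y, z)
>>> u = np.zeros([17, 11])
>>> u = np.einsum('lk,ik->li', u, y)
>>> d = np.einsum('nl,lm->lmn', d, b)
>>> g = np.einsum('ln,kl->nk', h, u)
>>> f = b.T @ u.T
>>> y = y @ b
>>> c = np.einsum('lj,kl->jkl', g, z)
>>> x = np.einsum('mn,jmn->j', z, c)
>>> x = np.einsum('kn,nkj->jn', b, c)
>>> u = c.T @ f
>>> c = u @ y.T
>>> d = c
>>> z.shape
(11, 7)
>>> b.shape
(11, 17)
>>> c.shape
(7, 11, 11)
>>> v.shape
(11, 7)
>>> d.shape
(7, 11, 11)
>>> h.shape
(11, 7)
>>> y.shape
(11, 17)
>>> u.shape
(7, 11, 17)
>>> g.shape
(7, 17)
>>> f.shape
(17, 17)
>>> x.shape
(7, 17)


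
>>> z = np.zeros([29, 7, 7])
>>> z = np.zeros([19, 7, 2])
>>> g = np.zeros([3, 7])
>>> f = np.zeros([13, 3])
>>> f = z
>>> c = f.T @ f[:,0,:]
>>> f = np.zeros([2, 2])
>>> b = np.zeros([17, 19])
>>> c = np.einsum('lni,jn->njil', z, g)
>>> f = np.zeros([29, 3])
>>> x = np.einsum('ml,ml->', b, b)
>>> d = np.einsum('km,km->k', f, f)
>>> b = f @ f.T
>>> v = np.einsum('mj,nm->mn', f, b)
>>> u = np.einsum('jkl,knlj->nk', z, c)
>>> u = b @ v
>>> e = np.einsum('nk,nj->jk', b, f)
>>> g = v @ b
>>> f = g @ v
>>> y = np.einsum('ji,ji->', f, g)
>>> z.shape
(19, 7, 2)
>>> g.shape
(29, 29)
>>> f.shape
(29, 29)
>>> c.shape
(7, 3, 2, 19)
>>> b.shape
(29, 29)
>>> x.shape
()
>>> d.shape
(29,)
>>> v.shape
(29, 29)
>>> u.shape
(29, 29)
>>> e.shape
(3, 29)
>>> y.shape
()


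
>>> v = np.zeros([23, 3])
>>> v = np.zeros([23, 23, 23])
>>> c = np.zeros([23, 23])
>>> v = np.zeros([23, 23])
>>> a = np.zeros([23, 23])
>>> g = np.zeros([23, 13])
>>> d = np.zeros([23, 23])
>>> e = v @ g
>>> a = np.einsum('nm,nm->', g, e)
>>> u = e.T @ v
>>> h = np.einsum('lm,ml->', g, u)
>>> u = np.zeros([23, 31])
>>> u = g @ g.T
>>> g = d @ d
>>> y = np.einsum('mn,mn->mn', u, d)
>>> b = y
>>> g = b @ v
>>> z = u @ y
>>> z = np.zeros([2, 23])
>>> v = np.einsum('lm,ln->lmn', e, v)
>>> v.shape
(23, 13, 23)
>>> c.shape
(23, 23)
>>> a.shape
()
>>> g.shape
(23, 23)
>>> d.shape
(23, 23)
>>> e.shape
(23, 13)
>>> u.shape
(23, 23)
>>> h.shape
()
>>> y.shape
(23, 23)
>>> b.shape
(23, 23)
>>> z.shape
(2, 23)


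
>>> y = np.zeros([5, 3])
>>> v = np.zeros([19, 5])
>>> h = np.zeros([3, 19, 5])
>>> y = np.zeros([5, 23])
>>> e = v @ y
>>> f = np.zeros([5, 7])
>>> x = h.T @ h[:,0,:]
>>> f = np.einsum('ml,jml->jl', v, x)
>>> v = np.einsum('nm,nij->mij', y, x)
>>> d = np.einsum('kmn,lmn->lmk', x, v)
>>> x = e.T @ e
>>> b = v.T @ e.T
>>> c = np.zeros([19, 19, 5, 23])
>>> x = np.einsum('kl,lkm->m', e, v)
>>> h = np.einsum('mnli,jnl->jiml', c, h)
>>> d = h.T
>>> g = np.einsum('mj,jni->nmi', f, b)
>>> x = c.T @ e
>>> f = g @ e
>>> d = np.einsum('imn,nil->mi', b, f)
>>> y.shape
(5, 23)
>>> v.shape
(23, 19, 5)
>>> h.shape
(3, 23, 19, 5)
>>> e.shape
(19, 23)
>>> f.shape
(19, 5, 23)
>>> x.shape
(23, 5, 19, 23)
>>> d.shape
(19, 5)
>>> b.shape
(5, 19, 19)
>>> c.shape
(19, 19, 5, 23)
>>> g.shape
(19, 5, 19)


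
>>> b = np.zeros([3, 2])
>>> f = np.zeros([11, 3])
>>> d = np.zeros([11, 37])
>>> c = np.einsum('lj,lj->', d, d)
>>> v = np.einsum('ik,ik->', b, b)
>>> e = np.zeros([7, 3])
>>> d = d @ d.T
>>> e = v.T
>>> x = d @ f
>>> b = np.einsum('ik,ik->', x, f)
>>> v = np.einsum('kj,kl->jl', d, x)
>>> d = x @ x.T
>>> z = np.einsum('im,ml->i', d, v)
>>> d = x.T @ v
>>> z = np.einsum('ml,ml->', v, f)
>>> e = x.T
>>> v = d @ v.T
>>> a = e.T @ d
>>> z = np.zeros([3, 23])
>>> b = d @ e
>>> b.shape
(3, 11)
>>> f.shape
(11, 3)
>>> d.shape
(3, 3)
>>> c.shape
()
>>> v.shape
(3, 11)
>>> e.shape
(3, 11)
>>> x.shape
(11, 3)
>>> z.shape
(3, 23)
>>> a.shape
(11, 3)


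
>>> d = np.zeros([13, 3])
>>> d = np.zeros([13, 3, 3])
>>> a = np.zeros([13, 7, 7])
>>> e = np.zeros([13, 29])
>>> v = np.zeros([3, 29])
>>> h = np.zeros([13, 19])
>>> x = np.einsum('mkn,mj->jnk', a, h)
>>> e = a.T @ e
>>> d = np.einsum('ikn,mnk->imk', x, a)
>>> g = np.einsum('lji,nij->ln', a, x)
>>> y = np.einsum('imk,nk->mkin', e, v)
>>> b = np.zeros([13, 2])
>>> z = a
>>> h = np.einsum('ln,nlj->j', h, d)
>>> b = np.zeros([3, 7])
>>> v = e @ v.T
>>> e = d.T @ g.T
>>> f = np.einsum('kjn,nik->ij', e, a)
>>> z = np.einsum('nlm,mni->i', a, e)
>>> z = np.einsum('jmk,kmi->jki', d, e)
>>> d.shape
(19, 13, 7)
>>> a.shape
(13, 7, 7)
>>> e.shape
(7, 13, 13)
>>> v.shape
(7, 7, 3)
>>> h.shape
(7,)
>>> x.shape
(19, 7, 7)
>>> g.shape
(13, 19)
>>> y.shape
(7, 29, 7, 3)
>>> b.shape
(3, 7)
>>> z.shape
(19, 7, 13)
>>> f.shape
(7, 13)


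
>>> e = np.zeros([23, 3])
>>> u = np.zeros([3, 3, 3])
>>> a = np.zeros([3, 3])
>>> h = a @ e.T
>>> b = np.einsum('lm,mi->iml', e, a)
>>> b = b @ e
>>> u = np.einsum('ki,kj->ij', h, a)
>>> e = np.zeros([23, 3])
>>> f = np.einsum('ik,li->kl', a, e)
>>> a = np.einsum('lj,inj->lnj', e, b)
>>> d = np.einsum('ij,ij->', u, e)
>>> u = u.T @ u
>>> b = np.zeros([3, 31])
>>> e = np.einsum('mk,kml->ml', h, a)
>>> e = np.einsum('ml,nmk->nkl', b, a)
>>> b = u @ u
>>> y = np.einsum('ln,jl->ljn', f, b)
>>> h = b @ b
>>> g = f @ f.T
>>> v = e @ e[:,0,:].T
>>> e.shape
(23, 3, 31)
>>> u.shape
(3, 3)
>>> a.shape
(23, 3, 3)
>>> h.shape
(3, 3)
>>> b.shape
(3, 3)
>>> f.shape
(3, 23)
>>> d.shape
()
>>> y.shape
(3, 3, 23)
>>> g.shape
(3, 3)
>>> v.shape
(23, 3, 23)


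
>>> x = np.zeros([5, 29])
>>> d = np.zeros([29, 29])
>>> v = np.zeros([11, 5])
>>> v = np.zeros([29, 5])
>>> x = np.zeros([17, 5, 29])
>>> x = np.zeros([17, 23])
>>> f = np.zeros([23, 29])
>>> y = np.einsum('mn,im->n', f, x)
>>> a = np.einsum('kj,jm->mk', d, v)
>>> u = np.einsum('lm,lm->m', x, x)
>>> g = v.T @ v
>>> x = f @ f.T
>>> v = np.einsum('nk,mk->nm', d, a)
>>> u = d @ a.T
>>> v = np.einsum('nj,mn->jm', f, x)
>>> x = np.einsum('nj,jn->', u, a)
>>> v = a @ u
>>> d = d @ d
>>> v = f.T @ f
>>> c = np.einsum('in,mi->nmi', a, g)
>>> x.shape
()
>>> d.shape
(29, 29)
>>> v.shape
(29, 29)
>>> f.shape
(23, 29)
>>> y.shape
(29,)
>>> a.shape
(5, 29)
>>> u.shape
(29, 5)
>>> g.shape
(5, 5)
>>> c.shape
(29, 5, 5)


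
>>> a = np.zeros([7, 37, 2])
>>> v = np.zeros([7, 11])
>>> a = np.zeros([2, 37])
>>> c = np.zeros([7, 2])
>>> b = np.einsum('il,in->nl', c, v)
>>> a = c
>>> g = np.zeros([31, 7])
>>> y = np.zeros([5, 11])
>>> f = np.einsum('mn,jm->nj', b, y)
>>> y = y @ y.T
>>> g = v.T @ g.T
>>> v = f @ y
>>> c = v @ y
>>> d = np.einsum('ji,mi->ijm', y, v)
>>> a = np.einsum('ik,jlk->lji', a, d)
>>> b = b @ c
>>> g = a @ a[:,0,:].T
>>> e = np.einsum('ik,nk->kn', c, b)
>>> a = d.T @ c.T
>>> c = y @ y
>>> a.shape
(2, 5, 2)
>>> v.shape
(2, 5)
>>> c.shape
(5, 5)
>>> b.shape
(11, 5)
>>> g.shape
(5, 5, 5)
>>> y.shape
(5, 5)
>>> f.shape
(2, 5)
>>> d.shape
(5, 5, 2)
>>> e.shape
(5, 11)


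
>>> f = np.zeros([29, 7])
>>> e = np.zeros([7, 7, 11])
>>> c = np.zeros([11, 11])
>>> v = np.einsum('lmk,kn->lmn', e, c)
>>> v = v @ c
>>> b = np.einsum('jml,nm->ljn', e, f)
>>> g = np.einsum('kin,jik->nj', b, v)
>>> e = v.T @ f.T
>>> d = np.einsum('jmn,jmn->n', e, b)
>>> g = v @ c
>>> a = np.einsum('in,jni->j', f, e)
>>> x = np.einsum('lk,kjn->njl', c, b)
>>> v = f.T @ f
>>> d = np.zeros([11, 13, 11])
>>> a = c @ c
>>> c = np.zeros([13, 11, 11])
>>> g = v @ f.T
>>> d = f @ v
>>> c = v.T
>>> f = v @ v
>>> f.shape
(7, 7)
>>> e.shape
(11, 7, 29)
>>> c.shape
(7, 7)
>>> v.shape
(7, 7)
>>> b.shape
(11, 7, 29)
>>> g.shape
(7, 29)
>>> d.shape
(29, 7)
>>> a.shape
(11, 11)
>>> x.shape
(29, 7, 11)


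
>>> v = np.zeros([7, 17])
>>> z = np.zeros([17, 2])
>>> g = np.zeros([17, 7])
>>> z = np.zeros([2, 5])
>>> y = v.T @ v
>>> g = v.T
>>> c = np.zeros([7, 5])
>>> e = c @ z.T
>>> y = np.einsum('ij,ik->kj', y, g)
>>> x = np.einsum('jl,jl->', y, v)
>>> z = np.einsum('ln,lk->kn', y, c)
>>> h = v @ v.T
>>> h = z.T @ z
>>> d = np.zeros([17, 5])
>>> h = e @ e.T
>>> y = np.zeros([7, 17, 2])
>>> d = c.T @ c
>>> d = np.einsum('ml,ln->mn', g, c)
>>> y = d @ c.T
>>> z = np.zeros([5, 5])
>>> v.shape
(7, 17)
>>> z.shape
(5, 5)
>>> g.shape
(17, 7)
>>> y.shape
(17, 7)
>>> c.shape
(7, 5)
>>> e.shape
(7, 2)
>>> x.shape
()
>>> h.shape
(7, 7)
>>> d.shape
(17, 5)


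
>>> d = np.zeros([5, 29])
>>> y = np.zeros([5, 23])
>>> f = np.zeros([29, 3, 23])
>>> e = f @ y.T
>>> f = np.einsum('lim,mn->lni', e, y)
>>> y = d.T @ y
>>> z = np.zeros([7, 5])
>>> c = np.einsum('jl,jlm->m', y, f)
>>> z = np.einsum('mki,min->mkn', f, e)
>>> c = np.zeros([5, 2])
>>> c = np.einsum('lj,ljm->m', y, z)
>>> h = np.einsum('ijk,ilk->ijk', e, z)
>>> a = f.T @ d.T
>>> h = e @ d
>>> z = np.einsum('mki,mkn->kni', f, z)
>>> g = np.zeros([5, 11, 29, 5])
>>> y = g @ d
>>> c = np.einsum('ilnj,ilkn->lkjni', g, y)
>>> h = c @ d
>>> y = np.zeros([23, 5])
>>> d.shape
(5, 29)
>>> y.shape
(23, 5)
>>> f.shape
(29, 23, 3)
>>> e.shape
(29, 3, 5)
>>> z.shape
(23, 5, 3)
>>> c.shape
(11, 29, 5, 29, 5)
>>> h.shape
(11, 29, 5, 29, 29)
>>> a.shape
(3, 23, 5)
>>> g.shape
(5, 11, 29, 5)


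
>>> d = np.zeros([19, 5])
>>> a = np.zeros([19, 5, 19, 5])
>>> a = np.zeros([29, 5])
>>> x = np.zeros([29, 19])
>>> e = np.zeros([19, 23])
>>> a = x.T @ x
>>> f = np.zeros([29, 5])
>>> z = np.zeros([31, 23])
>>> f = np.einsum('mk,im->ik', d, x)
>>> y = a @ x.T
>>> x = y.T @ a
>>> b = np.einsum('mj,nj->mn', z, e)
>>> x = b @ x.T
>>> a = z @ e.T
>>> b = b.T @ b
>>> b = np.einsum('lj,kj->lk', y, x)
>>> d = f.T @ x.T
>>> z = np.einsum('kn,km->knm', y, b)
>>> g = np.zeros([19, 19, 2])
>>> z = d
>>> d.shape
(5, 31)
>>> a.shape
(31, 19)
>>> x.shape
(31, 29)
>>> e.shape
(19, 23)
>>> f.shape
(29, 5)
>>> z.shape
(5, 31)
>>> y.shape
(19, 29)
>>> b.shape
(19, 31)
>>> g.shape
(19, 19, 2)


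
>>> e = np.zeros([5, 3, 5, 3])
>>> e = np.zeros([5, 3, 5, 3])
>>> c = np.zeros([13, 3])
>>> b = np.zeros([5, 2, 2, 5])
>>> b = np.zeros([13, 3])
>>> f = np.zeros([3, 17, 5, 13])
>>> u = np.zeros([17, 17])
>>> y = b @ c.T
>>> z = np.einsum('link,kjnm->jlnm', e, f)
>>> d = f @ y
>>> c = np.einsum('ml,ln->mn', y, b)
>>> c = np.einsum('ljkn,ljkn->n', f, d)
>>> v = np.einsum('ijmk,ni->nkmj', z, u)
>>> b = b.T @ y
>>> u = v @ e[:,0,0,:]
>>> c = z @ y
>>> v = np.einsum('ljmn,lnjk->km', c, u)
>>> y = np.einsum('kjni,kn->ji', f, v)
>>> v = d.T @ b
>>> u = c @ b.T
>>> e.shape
(5, 3, 5, 3)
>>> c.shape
(17, 5, 5, 13)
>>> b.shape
(3, 13)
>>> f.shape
(3, 17, 5, 13)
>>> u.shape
(17, 5, 5, 3)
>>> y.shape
(17, 13)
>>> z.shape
(17, 5, 5, 13)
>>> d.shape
(3, 17, 5, 13)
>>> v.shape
(13, 5, 17, 13)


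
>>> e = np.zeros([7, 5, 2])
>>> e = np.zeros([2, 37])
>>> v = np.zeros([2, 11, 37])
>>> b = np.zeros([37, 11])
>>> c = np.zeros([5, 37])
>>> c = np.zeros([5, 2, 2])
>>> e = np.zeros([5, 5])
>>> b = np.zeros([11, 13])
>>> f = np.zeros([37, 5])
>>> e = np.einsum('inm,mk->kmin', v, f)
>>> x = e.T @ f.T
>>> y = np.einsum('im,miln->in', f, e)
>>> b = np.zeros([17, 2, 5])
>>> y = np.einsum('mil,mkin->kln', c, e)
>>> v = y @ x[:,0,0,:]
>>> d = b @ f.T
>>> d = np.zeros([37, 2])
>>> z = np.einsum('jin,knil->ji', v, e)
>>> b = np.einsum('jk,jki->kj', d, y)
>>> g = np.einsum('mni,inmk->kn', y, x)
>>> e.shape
(5, 37, 2, 11)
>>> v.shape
(37, 2, 37)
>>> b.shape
(2, 37)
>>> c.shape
(5, 2, 2)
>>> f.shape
(37, 5)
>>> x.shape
(11, 2, 37, 37)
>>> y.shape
(37, 2, 11)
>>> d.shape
(37, 2)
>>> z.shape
(37, 2)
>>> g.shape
(37, 2)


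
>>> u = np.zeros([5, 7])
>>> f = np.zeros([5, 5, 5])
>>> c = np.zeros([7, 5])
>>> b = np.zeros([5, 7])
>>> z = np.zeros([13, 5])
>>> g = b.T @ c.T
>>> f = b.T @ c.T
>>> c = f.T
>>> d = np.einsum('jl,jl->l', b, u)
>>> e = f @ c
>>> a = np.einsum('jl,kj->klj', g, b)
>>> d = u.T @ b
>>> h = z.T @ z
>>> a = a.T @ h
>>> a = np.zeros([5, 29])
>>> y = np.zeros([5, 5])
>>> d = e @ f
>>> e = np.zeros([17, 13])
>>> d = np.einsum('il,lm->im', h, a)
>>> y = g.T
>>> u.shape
(5, 7)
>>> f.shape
(7, 7)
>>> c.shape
(7, 7)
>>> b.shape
(5, 7)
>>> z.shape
(13, 5)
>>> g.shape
(7, 7)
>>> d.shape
(5, 29)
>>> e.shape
(17, 13)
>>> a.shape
(5, 29)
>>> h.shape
(5, 5)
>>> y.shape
(7, 7)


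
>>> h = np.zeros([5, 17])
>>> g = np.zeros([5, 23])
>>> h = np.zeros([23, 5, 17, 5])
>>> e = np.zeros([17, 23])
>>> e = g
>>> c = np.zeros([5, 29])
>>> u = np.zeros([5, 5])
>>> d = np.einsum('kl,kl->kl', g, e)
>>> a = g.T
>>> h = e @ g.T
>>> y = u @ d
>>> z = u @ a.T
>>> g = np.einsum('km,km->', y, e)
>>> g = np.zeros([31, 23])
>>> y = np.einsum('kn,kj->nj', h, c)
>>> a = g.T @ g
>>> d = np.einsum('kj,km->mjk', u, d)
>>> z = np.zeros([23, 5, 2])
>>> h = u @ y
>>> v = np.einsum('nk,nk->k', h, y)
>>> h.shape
(5, 29)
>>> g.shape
(31, 23)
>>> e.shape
(5, 23)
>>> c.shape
(5, 29)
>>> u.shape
(5, 5)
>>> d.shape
(23, 5, 5)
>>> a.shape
(23, 23)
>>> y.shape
(5, 29)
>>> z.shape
(23, 5, 2)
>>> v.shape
(29,)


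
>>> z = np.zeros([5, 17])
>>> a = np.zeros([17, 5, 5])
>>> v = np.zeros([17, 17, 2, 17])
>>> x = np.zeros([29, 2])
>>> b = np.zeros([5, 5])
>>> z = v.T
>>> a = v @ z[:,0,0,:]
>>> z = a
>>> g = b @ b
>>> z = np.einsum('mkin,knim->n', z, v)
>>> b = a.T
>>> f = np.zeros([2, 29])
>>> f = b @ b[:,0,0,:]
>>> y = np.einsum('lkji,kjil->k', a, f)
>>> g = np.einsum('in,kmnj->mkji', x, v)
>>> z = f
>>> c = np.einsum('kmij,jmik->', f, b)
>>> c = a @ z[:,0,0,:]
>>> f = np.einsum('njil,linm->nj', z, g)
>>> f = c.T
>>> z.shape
(17, 2, 17, 17)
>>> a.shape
(17, 17, 2, 17)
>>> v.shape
(17, 17, 2, 17)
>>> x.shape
(29, 2)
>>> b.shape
(17, 2, 17, 17)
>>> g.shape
(17, 17, 17, 29)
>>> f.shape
(17, 2, 17, 17)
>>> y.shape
(17,)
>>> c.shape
(17, 17, 2, 17)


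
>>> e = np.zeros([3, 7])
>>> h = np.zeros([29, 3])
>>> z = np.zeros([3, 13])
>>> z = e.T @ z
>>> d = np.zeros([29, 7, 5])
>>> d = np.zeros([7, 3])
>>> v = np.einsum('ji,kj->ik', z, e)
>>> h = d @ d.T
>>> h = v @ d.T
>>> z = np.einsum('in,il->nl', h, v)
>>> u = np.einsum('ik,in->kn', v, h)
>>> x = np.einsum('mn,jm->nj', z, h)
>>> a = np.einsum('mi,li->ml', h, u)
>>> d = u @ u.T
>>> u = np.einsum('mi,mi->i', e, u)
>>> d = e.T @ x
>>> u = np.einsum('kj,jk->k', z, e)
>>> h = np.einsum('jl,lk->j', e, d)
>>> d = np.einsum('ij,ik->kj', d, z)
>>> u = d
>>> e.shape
(3, 7)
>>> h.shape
(3,)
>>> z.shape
(7, 3)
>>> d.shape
(3, 13)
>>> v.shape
(13, 3)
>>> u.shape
(3, 13)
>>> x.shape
(3, 13)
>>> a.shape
(13, 3)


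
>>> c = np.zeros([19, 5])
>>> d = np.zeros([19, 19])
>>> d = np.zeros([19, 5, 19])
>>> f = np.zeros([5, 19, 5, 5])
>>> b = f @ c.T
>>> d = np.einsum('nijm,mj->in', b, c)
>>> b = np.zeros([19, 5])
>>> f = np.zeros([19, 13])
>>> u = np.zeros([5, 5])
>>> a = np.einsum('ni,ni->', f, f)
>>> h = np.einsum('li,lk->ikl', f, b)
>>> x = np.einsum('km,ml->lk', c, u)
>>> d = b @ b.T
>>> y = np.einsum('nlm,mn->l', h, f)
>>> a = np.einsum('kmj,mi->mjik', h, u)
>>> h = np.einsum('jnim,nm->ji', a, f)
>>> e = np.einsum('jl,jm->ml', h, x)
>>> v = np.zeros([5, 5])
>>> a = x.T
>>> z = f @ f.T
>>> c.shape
(19, 5)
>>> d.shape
(19, 19)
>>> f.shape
(19, 13)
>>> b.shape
(19, 5)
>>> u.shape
(5, 5)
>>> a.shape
(19, 5)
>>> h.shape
(5, 5)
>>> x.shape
(5, 19)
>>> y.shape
(5,)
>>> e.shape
(19, 5)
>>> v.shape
(5, 5)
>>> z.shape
(19, 19)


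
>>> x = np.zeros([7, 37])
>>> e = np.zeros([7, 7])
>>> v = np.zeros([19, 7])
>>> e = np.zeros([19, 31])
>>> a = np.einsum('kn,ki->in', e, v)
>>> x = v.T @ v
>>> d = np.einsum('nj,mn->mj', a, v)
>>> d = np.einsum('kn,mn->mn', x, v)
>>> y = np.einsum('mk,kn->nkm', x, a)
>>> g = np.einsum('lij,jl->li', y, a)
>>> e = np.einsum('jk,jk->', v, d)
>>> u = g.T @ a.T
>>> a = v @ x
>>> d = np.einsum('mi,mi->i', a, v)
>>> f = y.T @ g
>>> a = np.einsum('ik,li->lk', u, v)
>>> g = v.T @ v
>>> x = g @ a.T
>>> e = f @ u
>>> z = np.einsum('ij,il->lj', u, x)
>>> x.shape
(7, 19)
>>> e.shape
(7, 7, 7)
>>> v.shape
(19, 7)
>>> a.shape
(19, 7)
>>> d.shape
(7,)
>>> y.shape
(31, 7, 7)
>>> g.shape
(7, 7)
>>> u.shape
(7, 7)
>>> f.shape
(7, 7, 7)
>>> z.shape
(19, 7)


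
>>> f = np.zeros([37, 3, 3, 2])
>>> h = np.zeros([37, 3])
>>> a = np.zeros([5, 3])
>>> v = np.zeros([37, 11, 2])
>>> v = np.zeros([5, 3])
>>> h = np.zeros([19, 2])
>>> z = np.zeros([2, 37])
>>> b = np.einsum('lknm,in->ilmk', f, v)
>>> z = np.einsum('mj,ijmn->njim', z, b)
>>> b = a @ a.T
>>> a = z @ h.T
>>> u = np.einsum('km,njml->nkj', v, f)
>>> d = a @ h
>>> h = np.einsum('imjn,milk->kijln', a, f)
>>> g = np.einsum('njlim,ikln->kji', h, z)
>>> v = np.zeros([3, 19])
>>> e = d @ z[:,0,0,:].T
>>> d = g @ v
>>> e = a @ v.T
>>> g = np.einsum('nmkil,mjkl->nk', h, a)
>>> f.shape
(37, 3, 3, 2)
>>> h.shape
(2, 3, 5, 3, 19)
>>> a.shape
(3, 37, 5, 19)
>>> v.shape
(3, 19)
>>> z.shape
(3, 37, 5, 2)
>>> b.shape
(5, 5)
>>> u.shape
(37, 5, 3)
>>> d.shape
(37, 3, 19)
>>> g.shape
(2, 5)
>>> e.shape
(3, 37, 5, 3)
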